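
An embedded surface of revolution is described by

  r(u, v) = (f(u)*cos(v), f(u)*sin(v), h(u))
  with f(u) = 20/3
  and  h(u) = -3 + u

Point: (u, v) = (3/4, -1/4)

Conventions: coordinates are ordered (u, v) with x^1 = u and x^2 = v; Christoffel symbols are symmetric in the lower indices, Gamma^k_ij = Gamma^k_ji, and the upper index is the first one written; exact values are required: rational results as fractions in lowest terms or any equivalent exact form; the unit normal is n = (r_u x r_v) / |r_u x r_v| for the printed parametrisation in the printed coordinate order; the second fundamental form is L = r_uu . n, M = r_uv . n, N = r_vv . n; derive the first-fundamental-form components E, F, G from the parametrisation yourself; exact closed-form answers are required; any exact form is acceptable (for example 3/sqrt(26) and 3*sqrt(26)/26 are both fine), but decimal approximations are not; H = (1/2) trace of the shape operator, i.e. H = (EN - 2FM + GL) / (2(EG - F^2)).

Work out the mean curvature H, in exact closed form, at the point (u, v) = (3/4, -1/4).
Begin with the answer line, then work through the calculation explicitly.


Answer: H = 3/40

f = 20/3, f' = 0, f'' = 0, h' = 1, h'' = 0
E = 1, F = 0, G = 400/9; answer radicand W^2 = 1
unnormalised second-form numerators: l = 0, m = 0, n = 20/3; L = l/sqrt(1), and similarly M = m/sqrt(W^2), N = n/sqrt(W^2)
H = (E*n - 2*F*m + G*l) / (2*(EG - F^2)*sqrt(W^2)); E*n - 2*F*m + G*l = 20/3, EG - F^2 = 400/9, so H = (3/40)/sqrt(1)


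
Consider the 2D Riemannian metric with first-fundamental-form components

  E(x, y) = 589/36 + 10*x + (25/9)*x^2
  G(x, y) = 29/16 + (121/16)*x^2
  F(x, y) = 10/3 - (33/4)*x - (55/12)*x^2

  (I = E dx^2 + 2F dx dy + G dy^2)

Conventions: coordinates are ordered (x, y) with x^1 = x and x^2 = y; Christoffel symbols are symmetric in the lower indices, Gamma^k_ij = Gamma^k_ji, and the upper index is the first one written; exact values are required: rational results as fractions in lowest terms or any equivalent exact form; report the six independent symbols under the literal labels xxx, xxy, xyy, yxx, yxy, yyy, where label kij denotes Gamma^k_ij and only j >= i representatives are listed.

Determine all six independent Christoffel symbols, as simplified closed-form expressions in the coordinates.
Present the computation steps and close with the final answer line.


E = 589/36 + 10*x + (25/9)*x^2; F = 10/3 - (33/4)*x - (55/12)*x^2; G = 29/16 + (121/16)*x^2
Gamma^k_ij = (1/2) g^{kl} (d_i g_jl + d_j g_il - d_l g_ij), with g^inv = (1/(EG-F^2)) [[G, -F], [-F, E]]
first partials: E_x = 10 + (50/9)*x, E_y = 0, F_x = -33/4 - (55/6)*x, F_y = 0, G_x = (121/8)*x, G_y = 0
D = EG - F^2 = 10681/576 + (585/8)*x + (52565/576)*x^2
expanded: Gamma^x_xx = (G E_x - 2F F_x + F E_y)/(2D), Gamma^x_xy = (G E_y - F G_x)/(2D), Gamma^x_yy = (2G F_y - G G_x - F G_y)/(2D), Gamma^y_xx = (2E F_x - E E_y - F E_x)/(2D), Gamma^y_xy = (E G_x - F E_y)/(2D), Gamma^y_yy = (E G_y - 2F F_y + F G_x)/(2D); substitute and cancel common factors

Answer: Gamma_xxx = (-12100*x^3 - 43560*x^2 - 18704*x + 21060)/(52565*x^2 + 42120*x + 10681), Gamma_xxy = (19965*x^3 + 35937*x^2 - 14520*x)/(52565*x^2 + 42120*x + 10681), Gamma_xyy = (-131769*x^3 - 31581*x)/(210260*x^2 + 168480*x + 42724), Gamma_yxx = (-22000*x^3 - 118800*x^2 - 346440*x - 262044)/(157695*x^2 + 126360*x + 32043), Gamma_yxy = (12100*x^3 + 43560*x^2 + 71269*x)/(52565*x^2 + 42120*x + 10681), Gamma_yyy = (-19965*x^3 - 35937*x^2 + 14520*x)/(52565*x^2 + 42120*x + 10681)


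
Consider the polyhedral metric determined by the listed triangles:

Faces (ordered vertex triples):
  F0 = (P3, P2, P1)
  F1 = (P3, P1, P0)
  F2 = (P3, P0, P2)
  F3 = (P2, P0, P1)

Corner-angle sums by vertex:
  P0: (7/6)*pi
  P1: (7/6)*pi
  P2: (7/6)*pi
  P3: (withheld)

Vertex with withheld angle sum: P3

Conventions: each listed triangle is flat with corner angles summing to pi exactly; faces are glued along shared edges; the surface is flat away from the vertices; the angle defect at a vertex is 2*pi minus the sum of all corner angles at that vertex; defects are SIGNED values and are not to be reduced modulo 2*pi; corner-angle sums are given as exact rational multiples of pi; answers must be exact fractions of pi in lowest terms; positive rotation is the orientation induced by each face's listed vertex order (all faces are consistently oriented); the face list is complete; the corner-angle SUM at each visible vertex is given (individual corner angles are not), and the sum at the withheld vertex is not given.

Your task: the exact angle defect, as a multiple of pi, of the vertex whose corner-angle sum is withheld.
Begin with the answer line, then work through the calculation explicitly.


Answer: defect(P3) = (3/2)*pi

V = 4, E = 6, F = 4; chi = V - E + F = 2
Gauss-Bonnet: total defect = 2*pi*chi = 4*pi; visible defects sum to (5/2)*pi


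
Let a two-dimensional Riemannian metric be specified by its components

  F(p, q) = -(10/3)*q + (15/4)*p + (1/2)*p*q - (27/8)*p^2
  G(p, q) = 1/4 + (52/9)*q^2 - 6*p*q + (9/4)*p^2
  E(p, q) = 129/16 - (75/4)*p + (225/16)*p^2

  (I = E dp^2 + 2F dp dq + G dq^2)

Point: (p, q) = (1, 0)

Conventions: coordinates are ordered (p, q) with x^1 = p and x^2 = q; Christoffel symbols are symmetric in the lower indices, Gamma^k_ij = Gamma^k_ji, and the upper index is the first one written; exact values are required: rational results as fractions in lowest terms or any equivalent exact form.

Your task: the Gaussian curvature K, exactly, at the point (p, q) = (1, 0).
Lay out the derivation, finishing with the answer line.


E = 27/8, F = 3/8, G = 5/2, EG - F^2 = 531/64 at the point
E_p = 75/8, E_q = 0, F_p = -3, F_q = -17/6, G_p = 9/2, G_q = -6
E_qq = 0, F_pq = 1/2, G_pp = 9/2
Compute both Brioschi determinants and normalise by (EG - F^2)^2.
M1 = [[-E_qq/2 + F_pq - G_pp/2, E_p/2, F_p - E_q/2], [F_q - G_p/2, E, F], [G_q/2, F, G]] = [[-7/4, 75/16, -3], [-61/12, 27/8, 3/8], [-3, 3/8, 5/2]]; det M1 = 3871/256
M2 = [[0, E_q/2, G_p/2], [E_q/2, E, F], [G_p/2, F, G]] = [[0, 0, 9/4], [0, 27/8, 3/8], [9/4, 3/8, 5/2]]; det M2 = -2187/128
det M1 - det M2 = 8245/256; K = 8245/256 / (531/64)^2 = 131920/281961

Answer: K = 131920/281961


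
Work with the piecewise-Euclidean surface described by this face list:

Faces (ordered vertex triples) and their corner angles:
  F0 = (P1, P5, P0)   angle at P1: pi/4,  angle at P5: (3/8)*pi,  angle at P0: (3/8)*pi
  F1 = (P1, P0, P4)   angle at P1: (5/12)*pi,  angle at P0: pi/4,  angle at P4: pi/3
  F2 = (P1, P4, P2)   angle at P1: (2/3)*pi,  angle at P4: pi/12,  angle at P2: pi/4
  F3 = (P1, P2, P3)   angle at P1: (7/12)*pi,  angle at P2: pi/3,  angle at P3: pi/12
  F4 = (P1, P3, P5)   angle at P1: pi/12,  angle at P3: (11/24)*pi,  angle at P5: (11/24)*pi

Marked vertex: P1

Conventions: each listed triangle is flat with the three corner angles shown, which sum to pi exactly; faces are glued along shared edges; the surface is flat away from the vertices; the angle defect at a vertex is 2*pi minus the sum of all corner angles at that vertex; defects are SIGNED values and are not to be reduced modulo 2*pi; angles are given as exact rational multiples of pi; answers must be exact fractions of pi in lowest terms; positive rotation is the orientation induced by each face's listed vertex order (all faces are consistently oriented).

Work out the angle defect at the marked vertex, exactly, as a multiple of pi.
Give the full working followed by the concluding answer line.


Sum of corner angles at P1: 2*pi
defect = 2*pi - 2*pi

Answer: defect(P1) = 0


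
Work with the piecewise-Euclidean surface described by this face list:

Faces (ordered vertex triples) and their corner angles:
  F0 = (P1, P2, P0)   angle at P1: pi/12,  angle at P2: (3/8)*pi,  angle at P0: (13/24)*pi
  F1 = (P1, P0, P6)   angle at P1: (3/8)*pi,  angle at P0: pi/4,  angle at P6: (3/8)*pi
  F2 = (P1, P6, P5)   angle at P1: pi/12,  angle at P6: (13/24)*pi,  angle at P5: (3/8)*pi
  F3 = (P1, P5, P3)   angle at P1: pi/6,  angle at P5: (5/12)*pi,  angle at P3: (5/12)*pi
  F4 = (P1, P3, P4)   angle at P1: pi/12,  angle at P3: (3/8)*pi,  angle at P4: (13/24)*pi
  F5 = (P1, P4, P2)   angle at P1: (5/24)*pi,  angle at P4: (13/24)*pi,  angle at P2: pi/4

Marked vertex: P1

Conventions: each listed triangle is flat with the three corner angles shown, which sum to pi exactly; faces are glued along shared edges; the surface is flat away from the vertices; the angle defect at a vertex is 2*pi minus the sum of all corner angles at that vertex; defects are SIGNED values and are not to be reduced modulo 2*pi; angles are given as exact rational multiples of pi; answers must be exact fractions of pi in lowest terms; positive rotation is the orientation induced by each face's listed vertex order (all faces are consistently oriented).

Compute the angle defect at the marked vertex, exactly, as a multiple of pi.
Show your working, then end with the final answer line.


Sum of corner angles at P1: pi
defect = 2*pi - pi

Answer: defect(P1) = pi


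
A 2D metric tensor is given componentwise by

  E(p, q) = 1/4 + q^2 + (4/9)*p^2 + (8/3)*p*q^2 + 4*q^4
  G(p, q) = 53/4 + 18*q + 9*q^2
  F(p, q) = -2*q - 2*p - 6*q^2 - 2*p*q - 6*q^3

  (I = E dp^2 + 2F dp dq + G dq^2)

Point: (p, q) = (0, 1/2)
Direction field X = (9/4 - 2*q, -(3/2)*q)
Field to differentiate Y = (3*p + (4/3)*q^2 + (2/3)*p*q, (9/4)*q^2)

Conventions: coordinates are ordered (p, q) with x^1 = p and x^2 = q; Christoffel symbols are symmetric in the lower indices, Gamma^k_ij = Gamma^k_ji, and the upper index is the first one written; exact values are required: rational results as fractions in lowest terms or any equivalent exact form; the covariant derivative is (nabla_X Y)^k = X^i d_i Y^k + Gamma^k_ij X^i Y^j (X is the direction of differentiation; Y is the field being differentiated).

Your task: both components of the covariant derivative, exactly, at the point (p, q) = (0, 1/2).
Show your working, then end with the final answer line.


E = 3/4, F = -13/4, G = 49/2 at the point
E_p = 2/3, E_q = 3, F_p = -3, F_q = -25/2, G_p = 0, G_q = 27
EG - F^2 = 125/16;  g^inv = (16/125) * [[49/2, 13/4], [13/4, 3/4]]
first-kind symbols [ij,l] = (1/2)(d_i g_jl + d_j g_il - d_l g_ij): [pp,p] = E_p/2 = 1/3, [pp,q] = F_p - E_q/2 = -9/2, [pq,p] = E_q/2 = 3/2, [pq,q] = G_p/2 = 0, [qq,p] = F_q - G_p/2 = -25/2, [qq,q] = G_q/2 = 27/2
Gamma^p_ij = (G*[ij,p] - F*[ij,q])/(EG - F^2), Gamma^q_ij = (E*[ij,q] - F*[ij,p])/(EG - F^2)
Gamma_ppp = -62/75, Gamma_ppq = 588/125, Gamma_pqq = -4198/125, Gamma_qpp = -22/75, Gamma_qpq = 78/125, Gamma_qqq = -488/125
X = (5/4, -3/4), Y = (1/3, 9/16) at the point

Answer: (nabla_X Y)^p = 688391/36000, (nabla_X Y)^q = 4321/36000


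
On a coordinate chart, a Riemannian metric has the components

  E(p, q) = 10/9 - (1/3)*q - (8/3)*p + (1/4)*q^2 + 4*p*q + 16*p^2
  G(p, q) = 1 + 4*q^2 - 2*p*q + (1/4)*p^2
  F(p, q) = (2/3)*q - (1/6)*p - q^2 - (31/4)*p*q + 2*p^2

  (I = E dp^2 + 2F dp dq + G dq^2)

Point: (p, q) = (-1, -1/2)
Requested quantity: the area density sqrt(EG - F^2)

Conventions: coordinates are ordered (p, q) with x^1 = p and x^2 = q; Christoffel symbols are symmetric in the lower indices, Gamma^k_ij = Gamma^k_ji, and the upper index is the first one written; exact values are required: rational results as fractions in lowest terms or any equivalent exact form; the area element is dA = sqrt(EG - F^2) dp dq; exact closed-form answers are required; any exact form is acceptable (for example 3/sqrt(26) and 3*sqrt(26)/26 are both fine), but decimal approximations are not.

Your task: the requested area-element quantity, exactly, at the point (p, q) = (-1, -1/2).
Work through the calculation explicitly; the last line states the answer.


E = 3169/144, F = -55/24, G = 5/4; EG - F^2 = 3205/144

Answer: sqrt(EG - F^2) = sqrt(3205)/12


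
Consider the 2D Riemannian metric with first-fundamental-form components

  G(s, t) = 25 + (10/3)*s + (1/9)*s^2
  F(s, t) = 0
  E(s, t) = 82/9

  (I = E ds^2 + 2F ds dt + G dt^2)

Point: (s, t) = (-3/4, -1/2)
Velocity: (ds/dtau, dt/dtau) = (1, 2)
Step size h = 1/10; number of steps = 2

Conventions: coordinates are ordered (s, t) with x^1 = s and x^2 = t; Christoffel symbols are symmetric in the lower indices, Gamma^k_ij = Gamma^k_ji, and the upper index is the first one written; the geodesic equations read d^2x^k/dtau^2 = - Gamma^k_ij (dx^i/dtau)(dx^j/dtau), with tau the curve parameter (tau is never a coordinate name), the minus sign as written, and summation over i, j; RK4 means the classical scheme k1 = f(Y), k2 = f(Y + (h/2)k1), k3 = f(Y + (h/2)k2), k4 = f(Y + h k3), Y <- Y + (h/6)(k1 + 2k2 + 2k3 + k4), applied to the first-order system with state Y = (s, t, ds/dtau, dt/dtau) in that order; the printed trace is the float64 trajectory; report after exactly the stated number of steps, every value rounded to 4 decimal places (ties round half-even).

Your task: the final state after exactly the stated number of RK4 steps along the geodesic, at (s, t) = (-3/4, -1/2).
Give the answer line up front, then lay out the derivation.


Answer: s = -0.5363, t = -0.1058, ds/dtau = 1.1360, dt/dtau = 1.9413

f(Y) = (ds/dtau, dt/dtau, -Gamma^s_ij Y'^i Y'^j, -Gamma^t_ij Y'^i Y'^j) with the Gammas evaluated at the stage position; h = 0.100000; intermediate values shown to 6 dp
step 0: s = -0.7500, t = -0.5000, ds/dtau = 1.0000, dt/dtau = 2.0000
step 1:
  k1: at (s, t) = (-0.750000, -0.500000), (ds/dtau, dt/dtau) = (1.000000, 2.000000); Gamma_sss = 0.000000, Gamma_sst = 0.000000, Gamma_stt = -0.173780, Gamma_tss = 0.000000, Gamma_tst = 0.070175, Gamma_ttt = 0.000000; k1 = (1.000000, 2.000000, 0.695122, -0.280702)
  k2: at (s, t) = (-0.700000, -0.400000), (ds/dtau, dt/dtau) = (1.034756, 1.985965); Gamma_sss = 0.000000, Gamma_sst = 0.000000, Gamma_stt = -0.174390, Gamma_tss = 0.000000, Gamma_tst = 0.069930, Gamma_ttt = 0.000000; k2 = (1.034756, 1.985965, 0.687805, -0.287411)
  k3: at (s, t) = (-0.698262, -0.400702), (ds/dtau, dt/dtau) = (1.034390, 1.985629); Gamma_sss = 0.000000, Gamma_sst = 0.000000, Gamma_stt = -0.174411, Gamma_tss = 0.000000, Gamma_tst = 0.069922, Gamma_ttt = 0.000000; k3 = (1.034390, 1.985629, 0.687656, -0.287226)
  k4: at (s, t) = (-0.646561, -0.301437), (ds/dtau, dt/dtau) = (1.068766, 1.971277); Gamma_sss = 0.000000, Gamma_sst = 0.000000, Gamma_stt = -0.175042, Gamma_tss = 0.000000, Gamma_tst = 0.069670, Gamma_ttt = 0.000000; k4 = (1.068766, 1.971277, 0.680202, -0.293565)
  Y <- Y + (h/6)(k1 + 2k2 + 2k3 + k4): s = -0.6465, t = -0.3014, ds/dtau = 1.0688, dt/dtau = 1.9713
step 2:
  k1: at (s, t) = (-0.646549, -0.301426), (ds/dtau, dt/dtau) = (1.068771, 1.971274); Gamma_sss = 0.000000, Gamma_sst = 0.000000, Gamma_stt = -0.175042, Gamma_tss = 0.000000, Gamma_tst = 0.069670, Gamma_ttt = 0.000000; k1 = (1.068771, 1.971274, 0.680200, -0.293566)
  k2: at (s, t) = (-0.593110, -0.202862), (ds/dtau, dt/dtau) = (1.102781, 1.956596); Gamma_sss = 0.000000, Gamma_sst = 0.000000, Gamma_stt = -0.175694, Gamma_tss = 0.000000, Gamma_tst = 0.069411, Gamma_ttt = 0.000000; k2 = (1.102781, 1.956596, 0.672603, -0.299537)
  k3: at (s, t) = (-0.591410, -0.203596), (ds/dtau, dt/dtau) = (1.102401, 1.956297); Gamma_sss = 0.000000, Gamma_sst = 0.000000, Gamma_stt = -0.175715, Gamma_tss = 0.000000, Gamma_tst = 0.069403, Gamma_ttt = 0.000000; k3 = (1.102401, 1.956297, 0.672477, -0.299353)
  k4: at (s, t) = (-0.536309, -0.105796), (ds/dtau, dt/dtau) = (1.136018, 1.941339); Gamma_sss = 0.000000, Gamma_sst = 0.000000, Gamma_stt = -0.176386, Gamma_tss = 0.000000, Gamma_tst = 0.069139, Gamma_ttt = 0.000000; k4 = (1.136018, 1.941339, 0.664765, -0.304956)
  Y <- Y + (h/6)(k1 + 2k2 + 2k3 + k4): s = -0.5363, t = -0.1058, ds/dtau = 1.1360, dt/dtau = 1.9413


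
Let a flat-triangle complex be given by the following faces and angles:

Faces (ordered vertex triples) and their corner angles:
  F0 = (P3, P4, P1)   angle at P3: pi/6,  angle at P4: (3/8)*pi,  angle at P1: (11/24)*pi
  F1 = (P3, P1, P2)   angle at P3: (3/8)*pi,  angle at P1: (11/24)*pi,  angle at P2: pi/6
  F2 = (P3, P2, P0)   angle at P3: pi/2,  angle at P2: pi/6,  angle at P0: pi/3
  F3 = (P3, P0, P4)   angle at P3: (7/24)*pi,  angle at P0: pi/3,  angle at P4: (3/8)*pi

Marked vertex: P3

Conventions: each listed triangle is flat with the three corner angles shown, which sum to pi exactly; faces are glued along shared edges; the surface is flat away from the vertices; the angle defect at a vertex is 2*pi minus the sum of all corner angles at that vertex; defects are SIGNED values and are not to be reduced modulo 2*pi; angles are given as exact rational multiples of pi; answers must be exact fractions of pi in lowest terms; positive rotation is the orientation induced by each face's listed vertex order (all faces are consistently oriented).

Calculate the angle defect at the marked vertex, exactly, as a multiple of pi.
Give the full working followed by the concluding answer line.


Sum of corner angles at P3: (4/3)*pi
defect = 2*pi - (4/3)*pi

Answer: defect(P3) = (2/3)*pi


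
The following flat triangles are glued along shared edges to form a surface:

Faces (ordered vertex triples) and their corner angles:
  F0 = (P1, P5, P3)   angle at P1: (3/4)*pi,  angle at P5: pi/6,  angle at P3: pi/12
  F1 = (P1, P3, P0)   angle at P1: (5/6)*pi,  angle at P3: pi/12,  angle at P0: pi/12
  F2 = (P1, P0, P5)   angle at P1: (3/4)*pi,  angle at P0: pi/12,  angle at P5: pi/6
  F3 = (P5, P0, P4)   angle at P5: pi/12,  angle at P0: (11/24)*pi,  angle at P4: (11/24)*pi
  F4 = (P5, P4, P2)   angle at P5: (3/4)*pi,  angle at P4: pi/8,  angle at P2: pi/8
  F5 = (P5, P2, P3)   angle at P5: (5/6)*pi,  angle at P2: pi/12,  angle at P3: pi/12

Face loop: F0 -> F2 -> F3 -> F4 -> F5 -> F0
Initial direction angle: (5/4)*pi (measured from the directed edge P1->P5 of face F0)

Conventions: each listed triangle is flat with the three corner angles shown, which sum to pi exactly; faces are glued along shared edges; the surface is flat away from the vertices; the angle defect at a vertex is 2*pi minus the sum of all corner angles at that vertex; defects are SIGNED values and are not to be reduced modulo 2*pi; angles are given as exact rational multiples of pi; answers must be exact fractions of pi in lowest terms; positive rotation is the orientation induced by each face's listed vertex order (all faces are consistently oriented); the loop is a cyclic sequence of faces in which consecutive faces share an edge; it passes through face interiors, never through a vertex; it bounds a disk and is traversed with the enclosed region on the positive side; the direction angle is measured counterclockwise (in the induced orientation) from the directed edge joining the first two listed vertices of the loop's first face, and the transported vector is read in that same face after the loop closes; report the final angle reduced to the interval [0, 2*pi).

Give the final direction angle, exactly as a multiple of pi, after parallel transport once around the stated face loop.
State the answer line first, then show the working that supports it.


Answer: final direction angle = (5/4)*pi

enclosed vertex P5: corner angles sum to 2*pi, defect = 2*pi - 2*pi = 0
holonomy = initial angle + sum of enclosed defects (mod 2*pi), positive in the induced orientation
final angle = (5/4)*pi + 0 = (5/4)*pi (mod 2*pi)


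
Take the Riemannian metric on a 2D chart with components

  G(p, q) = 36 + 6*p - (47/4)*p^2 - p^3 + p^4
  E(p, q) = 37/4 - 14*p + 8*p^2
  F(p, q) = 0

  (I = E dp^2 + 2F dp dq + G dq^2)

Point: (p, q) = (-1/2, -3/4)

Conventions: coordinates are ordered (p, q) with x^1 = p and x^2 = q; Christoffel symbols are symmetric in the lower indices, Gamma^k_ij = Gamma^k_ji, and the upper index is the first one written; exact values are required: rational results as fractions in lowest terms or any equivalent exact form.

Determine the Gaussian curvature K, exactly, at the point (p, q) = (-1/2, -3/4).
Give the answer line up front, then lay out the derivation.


Answer: K = 640/58619

E = 73/4, F = 0, G = 121/4, EG - F^2 = 8833/16 at the point
E_p = -22, E_q = 0, F_p = 0, F_q = 0, G_p = 33/2, G_q = 0
E_qq = 0, F_pq = 0, G_pp = -35/2
The intrinsic route: Brioschi's K = (det M1 - det M2)/(EG - F^2)^2.
M1 = [[-E_qq/2 + F_pq - G_pp/2, E_p/2, F_p - E_q/2], [F_q - G_p/2, E, F], [G_q/2, F, G]] = [[35/4, -11, 0], [-33/4, 73/4, 0], [0, 0, 121/4]]; det M1 = 133463/64
M2 = [[0, E_q/2, G_p/2], [E_q/2, E, F], [G_p/2, F, G]] = [[0, 0, 33/4], [0, 73/4, 0], [33/4, 0, 121/4]]; det M2 = -79497/64
det M1 - det M2 = 6655/2; K = 6655/2 / (8833/16)^2 = 640/58619


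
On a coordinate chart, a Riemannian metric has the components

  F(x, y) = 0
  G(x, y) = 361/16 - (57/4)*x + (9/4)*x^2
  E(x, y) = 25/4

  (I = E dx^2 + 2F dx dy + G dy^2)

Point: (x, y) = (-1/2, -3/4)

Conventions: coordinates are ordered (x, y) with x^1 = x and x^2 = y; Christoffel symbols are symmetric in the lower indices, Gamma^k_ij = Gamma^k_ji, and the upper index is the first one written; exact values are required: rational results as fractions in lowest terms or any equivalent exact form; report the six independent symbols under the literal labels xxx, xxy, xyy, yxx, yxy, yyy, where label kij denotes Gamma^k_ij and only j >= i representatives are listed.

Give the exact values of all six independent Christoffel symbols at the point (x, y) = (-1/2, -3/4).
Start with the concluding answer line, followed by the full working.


Answer: Gamma_xxx = 0, Gamma_xxy = 0, Gamma_xyy = 33/25, Gamma_yxx = 0, Gamma_yxy = -3/11, Gamma_yyy = 0

E = 25/4, F = 0, G = 121/4 at the point
E_x = 0, E_y = 0, F_x = 0, F_y = 0, G_x = -33/2, G_y = 0
EG - F^2 = 3025/16;  g^inv = (16/3025) * [[121/4, 0], [0, 25/4]]
first-kind symbols [ij,l] = (1/2)(d_i g_jl + d_j g_il - d_l g_ij): [xx,x] = E_x/2 = 0, [xx,y] = F_x - E_y/2 = 0, [xy,x] = E_y/2 = 0, [xy,y] = G_x/2 = -33/4, [yy,x] = F_y - G_x/2 = 33/4, [yy,y] = G_y/2 = 0
Gamma^x_ij = (G*[ij,x] - F*[ij,y])/(EG - F^2), Gamma^y_ij = (E*[ij,y] - F*[ij,x])/(EG - F^2)


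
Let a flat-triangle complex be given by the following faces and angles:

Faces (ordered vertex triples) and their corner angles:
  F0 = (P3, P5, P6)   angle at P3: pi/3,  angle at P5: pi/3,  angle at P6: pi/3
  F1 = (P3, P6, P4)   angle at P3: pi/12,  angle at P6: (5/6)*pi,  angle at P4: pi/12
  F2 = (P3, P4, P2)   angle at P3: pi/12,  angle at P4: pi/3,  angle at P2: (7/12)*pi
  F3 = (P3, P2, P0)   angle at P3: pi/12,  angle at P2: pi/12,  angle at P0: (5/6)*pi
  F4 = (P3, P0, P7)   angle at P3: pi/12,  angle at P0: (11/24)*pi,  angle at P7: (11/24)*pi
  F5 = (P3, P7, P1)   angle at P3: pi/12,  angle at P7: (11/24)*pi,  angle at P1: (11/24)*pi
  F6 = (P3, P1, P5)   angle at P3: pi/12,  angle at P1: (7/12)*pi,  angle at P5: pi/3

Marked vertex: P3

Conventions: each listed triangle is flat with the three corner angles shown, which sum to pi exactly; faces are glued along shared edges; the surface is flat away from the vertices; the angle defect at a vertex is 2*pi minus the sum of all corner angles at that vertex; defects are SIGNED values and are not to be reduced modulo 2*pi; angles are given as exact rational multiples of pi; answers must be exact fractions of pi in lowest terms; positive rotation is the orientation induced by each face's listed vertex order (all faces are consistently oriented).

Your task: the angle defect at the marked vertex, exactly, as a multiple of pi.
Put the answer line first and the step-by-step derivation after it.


Answer: defect(P3) = (7/6)*pi

Sum of corner angles at P3: (5/6)*pi
defect = 2*pi - (5/6)*pi


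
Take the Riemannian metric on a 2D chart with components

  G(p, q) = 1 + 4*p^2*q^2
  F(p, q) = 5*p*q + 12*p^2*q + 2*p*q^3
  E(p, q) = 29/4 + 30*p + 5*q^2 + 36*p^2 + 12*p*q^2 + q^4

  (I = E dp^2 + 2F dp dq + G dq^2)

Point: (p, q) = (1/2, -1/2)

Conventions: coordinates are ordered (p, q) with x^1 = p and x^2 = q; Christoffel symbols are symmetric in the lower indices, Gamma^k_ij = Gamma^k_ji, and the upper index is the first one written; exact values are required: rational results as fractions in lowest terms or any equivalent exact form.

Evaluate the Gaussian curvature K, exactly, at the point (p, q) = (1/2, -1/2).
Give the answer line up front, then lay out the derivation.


Answer: K = 1280/301401

E = 545/16, F = -23/8, G = 5/4, EG - F^2 = 549/16 at the point
E_p = 69, E_q = -23/2, F_p = -35/4, F_q = 25/4, G_p = 1, G_q = -1
E_qq = 25, F_pq = 37/2, G_pp = 2
Evaluate Brioschi's two determinant matrices M1, M2 and divide by (EG - F^2)^2.
M1 = [[-E_qq/2 + F_pq - G_pp/2, E_p/2, F_p - E_q/2], [F_q - G_p/2, E, F], [G_q/2, F, G]] = [[5, 69/2, -3], [23/4, 545/16, -23/8], [-1/2, -23/8, 5/4]]; det M1 = -453/16
M2 = [[0, E_q/2, G_p/2], [E_q/2, E, F], [G_p/2, F, G]] = [[0, -23/4, 1/2], [-23/4, 545/16, -23/8], [1/2, -23/8, 5/4]]; det M2 = -533/16
det M1 - det M2 = 5; K = 5 / (549/16)^2 = 1280/301401


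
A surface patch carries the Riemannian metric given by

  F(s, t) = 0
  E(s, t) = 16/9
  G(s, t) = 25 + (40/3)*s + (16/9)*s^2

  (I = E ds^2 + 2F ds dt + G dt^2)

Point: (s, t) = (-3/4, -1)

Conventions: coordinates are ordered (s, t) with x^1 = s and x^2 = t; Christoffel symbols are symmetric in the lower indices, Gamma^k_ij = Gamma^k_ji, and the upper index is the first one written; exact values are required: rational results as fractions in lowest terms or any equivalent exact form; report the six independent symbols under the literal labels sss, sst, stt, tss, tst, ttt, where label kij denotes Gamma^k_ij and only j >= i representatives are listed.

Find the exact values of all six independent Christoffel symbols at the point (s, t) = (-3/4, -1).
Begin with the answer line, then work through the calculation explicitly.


Answer: Gamma_sss = 0, Gamma_sst = 0, Gamma_stt = -3, Gamma_tss = 0, Gamma_tst = 1/3, Gamma_ttt = 0

E = 16/9, F = 0, G = 16 at the point
E_s = 0, E_t = 0, F_s = 0, F_t = 0, G_s = 32/3, G_t = 0
EG - F^2 = 256/9;  g^inv = (9/256) * [[16, 0], [0, 16/9]]
first-kind symbols [ij,l] = (1/2)(d_i g_jl + d_j g_il - d_l g_ij): [ss,s] = E_s/2 = 0, [ss,t] = F_s - E_t/2 = 0, [st,s] = E_t/2 = 0, [st,t] = G_s/2 = 16/3, [tt,s] = F_t - G_s/2 = -16/3, [tt,t] = G_t/2 = 0
Gamma^s_ij = (G*[ij,s] - F*[ij,t])/(EG - F^2), Gamma^t_ij = (E*[ij,t] - F*[ij,s])/(EG - F^2)


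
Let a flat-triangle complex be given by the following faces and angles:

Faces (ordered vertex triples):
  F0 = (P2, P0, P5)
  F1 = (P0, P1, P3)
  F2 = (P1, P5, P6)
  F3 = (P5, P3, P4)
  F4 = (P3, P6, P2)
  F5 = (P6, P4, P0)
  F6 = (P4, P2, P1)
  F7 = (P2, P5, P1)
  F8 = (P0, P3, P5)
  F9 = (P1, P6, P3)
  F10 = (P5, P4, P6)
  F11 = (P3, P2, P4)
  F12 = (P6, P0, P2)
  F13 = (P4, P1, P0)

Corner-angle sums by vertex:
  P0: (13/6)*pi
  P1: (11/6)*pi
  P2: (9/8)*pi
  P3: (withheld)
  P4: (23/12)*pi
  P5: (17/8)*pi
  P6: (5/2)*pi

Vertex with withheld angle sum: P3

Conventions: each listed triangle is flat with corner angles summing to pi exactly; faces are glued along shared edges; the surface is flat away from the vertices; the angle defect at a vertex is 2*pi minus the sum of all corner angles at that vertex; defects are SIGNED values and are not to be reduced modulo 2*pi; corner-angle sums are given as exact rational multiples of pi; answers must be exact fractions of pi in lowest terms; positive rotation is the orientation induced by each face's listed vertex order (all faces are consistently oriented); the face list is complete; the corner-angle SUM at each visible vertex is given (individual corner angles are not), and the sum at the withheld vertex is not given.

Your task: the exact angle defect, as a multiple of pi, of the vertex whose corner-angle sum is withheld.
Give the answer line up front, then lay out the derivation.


Answer: defect(P3) = -pi/3

V = 7, E = 21, F = 14; chi = V - E + F = 0
Gauss-Bonnet: total defect = 2*pi*chi = 0; visible defects sum to pi/3


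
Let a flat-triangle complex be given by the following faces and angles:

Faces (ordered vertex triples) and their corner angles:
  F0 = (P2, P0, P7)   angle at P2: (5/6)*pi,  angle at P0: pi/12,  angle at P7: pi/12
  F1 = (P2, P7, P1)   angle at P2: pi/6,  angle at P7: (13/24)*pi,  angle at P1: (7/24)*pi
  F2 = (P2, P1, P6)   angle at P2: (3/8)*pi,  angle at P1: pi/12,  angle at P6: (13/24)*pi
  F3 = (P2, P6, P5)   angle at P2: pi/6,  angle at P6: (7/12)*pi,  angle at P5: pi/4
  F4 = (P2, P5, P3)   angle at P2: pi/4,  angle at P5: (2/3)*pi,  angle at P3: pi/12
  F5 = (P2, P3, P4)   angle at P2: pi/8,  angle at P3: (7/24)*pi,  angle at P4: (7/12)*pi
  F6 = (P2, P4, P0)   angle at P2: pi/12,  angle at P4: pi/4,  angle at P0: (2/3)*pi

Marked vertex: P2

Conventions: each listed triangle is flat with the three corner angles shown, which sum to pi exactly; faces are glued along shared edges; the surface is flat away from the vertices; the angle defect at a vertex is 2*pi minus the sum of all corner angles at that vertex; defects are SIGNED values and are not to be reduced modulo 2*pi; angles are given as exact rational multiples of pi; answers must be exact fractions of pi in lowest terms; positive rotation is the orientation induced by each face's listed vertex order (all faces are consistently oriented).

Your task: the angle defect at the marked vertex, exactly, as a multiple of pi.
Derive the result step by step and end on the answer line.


Sum of corner angles at P2: 2*pi
defect = 2*pi - 2*pi

Answer: defect(P2) = 0


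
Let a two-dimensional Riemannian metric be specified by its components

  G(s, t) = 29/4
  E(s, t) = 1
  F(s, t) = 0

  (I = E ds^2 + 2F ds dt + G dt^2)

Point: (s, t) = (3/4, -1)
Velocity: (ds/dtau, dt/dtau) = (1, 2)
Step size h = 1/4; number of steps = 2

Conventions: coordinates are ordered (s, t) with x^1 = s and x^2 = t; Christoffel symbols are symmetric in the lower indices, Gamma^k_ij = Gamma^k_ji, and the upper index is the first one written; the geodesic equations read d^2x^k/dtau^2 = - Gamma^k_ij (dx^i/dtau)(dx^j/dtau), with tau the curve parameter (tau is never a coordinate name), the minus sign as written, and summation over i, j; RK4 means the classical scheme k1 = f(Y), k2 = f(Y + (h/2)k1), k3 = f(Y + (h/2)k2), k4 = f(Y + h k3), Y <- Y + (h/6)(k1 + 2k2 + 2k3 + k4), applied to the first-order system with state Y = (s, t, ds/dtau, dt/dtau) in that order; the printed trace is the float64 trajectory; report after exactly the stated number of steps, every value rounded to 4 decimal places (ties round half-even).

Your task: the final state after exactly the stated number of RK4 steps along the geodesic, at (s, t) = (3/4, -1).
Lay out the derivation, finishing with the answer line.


f(Y) = (ds/dtau, dt/dtau, -Gamma^s_ij Y'^i Y'^j, -Gamma^t_ij Y'^i Y'^j) with the Gammas evaluated at the stage position; h = 0.250000; intermediate values shown to 6 dp
step 0: s = 0.7500, t = -1.0000, ds/dtau = 1.0000, dt/dtau = 2.0000
step 1:
  k1: at (s, t) = (0.750000, -1.000000), (ds/dtau, dt/dtau) = (1.000000, 2.000000); Gamma_sss = 0.000000, Gamma_sst = 0.000000, Gamma_stt = 0.000000, Gamma_tss = 0.000000, Gamma_tst = 0.000000, Gamma_ttt = 0.000000; k1 = (1.000000, 2.000000, 0.000000, 0.000000)
  k2: at (s, t) = (0.875000, -0.750000), (ds/dtau, dt/dtau) = (1.000000, 2.000000); Gamma_sss = 0.000000, Gamma_sst = 0.000000, Gamma_stt = 0.000000, Gamma_tss = 0.000000, Gamma_tst = 0.000000, Gamma_ttt = 0.000000; k2 = (1.000000, 2.000000, 0.000000, 0.000000)
  k3: at (s, t) = (0.875000, -0.750000), (ds/dtau, dt/dtau) = (1.000000, 2.000000); Gamma_sss = 0.000000, Gamma_sst = 0.000000, Gamma_stt = 0.000000, Gamma_tss = 0.000000, Gamma_tst = 0.000000, Gamma_ttt = 0.000000; k3 = (1.000000, 2.000000, 0.000000, 0.000000)
  k4: at (s, t) = (1.000000, -0.500000), (ds/dtau, dt/dtau) = (1.000000, 2.000000); Gamma_sss = 0.000000, Gamma_sst = 0.000000, Gamma_stt = 0.000000, Gamma_tss = 0.000000, Gamma_tst = 0.000000, Gamma_ttt = 0.000000; k4 = (1.000000, 2.000000, 0.000000, 0.000000)
  Y <- Y + (h/6)(k1 + 2k2 + 2k3 + k4): s = 1.0000, t = -0.5000, ds/dtau = 1.0000, dt/dtau = 2.0000
step 2:
  k1: at (s, t) = (1.000000, -0.500000), (ds/dtau, dt/dtau) = (1.000000, 2.000000); Gamma_sss = 0.000000, Gamma_sst = 0.000000, Gamma_stt = 0.000000, Gamma_tss = 0.000000, Gamma_tst = 0.000000, Gamma_ttt = 0.000000; k1 = (1.000000, 2.000000, 0.000000, 0.000000)
  k2: at (s, t) = (1.125000, -0.250000), (ds/dtau, dt/dtau) = (1.000000, 2.000000); Gamma_sss = 0.000000, Gamma_sst = 0.000000, Gamma_stt = 0.000000, Gamma_tss = 0.000000, Gamma_tst = 0.000000, Gamma_ttt = 0.000000; k2 = (1.000000, 2.000000, 0.000000, 0.000000)
  k3: at (s, t) = (1.125000, -0.250000), (ds/dtau, dt/dtau) = (1.000000, 2.000000); Gamma_sss = 0.000000, Gamma_sst = 0.000000, Gamma_stt = 0.000000, Gamma_tss = 0.000000, Gamma_tst = 0.000000, Gamma_ttt = 0.000000; k3 = (1.000000, 2.000000, 0.000000, 0.000000)
  k4: at (s, t) = (1.250000, 0.000000), (ds/dtau, dt/dtau) = (1.000000, 2.000000); Gamma_sss = 0.000000, Gamma_sst = 0.000000, Gamma_stt = 0.000000, Gamma_tss = 0.000000, Gamma_tst = 0.000000, Gamma_ttt = 0.000000; k4 = (1.000000, 2.000000, 0.000000, 0.000000)
  Y <- Y + (h/6)(k1 + 2k2 + 2k3 + k4): s = 1.2500, t = 0.0000, ds/dtau = 1.0000, dt/dtau = 2.0000

Answer: s = 1.2500, t = 0.0000, ds/dtau = 1.0000, dt/dtau = 2.0000


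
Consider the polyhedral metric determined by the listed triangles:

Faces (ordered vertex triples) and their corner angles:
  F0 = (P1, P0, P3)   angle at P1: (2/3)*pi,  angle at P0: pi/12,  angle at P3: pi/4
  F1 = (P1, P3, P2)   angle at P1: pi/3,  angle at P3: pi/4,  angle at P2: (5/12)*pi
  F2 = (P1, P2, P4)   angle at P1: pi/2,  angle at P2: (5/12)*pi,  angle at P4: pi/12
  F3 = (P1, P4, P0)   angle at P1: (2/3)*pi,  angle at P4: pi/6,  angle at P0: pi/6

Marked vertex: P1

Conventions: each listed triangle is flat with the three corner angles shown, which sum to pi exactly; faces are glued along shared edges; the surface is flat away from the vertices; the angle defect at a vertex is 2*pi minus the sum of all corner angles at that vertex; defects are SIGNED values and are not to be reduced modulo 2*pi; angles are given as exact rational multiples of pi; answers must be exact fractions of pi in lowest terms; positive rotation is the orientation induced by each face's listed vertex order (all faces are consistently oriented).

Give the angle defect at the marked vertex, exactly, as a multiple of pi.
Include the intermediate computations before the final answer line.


Sum of corner angles at P1: (13/6)*pi
defect = 2*pi - (13/6)*pi

Answer: defect(P1) = -pi/6


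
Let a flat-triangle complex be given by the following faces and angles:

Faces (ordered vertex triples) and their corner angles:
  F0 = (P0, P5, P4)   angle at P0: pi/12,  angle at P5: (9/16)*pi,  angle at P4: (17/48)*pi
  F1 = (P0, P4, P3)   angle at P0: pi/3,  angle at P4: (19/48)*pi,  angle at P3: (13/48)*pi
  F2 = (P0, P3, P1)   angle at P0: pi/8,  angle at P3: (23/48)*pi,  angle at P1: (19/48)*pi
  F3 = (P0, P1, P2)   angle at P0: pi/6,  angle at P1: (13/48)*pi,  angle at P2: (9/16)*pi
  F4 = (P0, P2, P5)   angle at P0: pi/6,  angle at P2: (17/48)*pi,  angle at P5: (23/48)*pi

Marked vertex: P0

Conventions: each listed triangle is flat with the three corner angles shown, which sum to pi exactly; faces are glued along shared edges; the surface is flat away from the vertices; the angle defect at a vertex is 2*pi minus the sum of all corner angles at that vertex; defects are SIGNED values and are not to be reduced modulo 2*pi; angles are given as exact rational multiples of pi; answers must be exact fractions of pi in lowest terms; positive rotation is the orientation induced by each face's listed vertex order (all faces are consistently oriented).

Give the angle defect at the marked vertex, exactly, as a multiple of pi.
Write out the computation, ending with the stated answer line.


Sum of corner angles at P0: (7/8)*pi
defect = 2*pi - (7/8)*pi

Answer: defect(P0) = (9/8)*pi


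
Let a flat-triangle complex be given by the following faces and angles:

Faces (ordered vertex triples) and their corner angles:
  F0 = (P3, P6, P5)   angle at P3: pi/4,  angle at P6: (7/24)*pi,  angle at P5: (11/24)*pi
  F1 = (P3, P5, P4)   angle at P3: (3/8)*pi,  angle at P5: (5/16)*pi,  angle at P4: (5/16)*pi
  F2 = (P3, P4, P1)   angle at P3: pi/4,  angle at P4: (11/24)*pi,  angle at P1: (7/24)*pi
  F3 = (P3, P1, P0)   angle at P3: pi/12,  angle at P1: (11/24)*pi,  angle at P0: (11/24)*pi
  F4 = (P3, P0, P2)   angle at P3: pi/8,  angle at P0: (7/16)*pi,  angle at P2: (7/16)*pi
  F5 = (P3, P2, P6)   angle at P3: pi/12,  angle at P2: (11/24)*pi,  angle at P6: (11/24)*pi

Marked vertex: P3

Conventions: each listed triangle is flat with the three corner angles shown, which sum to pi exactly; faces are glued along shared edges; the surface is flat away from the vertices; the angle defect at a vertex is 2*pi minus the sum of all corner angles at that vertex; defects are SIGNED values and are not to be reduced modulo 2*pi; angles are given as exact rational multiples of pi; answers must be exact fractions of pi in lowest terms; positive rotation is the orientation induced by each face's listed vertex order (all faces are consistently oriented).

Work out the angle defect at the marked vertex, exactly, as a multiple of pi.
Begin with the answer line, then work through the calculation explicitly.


Answer: defect(P3) = (5/6)*pi

Sum of corner angles at P3: (7/6)*pi
defect = 2*pi - (7/6)*pi


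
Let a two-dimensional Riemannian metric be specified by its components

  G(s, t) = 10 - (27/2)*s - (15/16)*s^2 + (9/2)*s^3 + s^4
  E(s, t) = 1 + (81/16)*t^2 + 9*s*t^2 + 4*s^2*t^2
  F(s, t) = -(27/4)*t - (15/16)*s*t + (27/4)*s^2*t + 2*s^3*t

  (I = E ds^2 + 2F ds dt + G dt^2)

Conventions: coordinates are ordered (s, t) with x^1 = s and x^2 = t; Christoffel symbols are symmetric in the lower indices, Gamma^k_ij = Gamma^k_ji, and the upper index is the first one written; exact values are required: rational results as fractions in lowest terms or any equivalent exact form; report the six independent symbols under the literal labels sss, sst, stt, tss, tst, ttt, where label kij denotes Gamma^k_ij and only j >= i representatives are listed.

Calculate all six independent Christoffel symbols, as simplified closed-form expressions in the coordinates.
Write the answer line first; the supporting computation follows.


Answer: Gamma_sss = (64*s*t^2 + 72*t^2)/(16*s^4 + 72*s^3 + 64*s^2*t^2 - 15*s^2 + 144*s*t^2 - 216*s + 81*t^2 + 160), Gamma_sst = (64*s^2*t + 144*s*t + 81*t)/(16*s^4 + 72*s^3 + 64*s^2*t^2 - 15*s^2 + 144*s*t^2 - 216*s + 81*t^2 + 160), Gamma_stt = 0, Gamma_tss = (32*s^2*t + 72*s*t - 96*t)/(16*s^4 + 72*s^3 + 64*s^2*t^2 - 15*s^2 + 144*s*t^2 - 216*s + 81*t^2 + 160), Gamma_tst = (32*s^3 + 108*s^2 - 15*s - 108)/(16*s^4 + 72*s^3 + 64*s^2*t^2 - 15*s^2 + 144*s*t^2 - 216*s + 81*t^2 + 160), Gamma_ttt = 0

E = 1 + (81/16)*t^2 + 9*s*t^2 + 4*s^2*t^2; F = -(27/4)*t - (15/16)*s*t + (27/4)*s^2*t + 2*s^3*t; G = 10 - (27/2)*s - (15/16)*s^2 + (9/2)*s^3 + s^4
Gamma^k_ij = (1/2) g^{kl} (d_i g_jl + d_j g_il - d_l g_ij), with g^inv = (1/(EG-F^2)) [[G, -F], [-F, E]]
first partials: E_s = 9*t^2 + 8*s*t^2, E_t = (81/8)*t + 18*s*t + 8*s^2*t, F_s = -(15/16)*t + (27/2)*s*t + 6*s^2*t, F_t = -27/4 - (15/16)*s + (27/4)*s^2 + 2*s^3, G_s = -27/2 - (15/8)*s + (27/2)*s^2 + 4*s^3, G_t = 0
D = EG - F^2 = 10 - (27/2)*s + (81/16)*t^2 - (15/16)*s^2 + 9*s*t^2 + (9/2)*s^3 + 4*s^2*t^2 + s^4
expanded: Gamma^s_ss = (G E_s - 2F F_s + F E_t)/(2D), Gamma^s_st = (G E_t - F G_s)/(2D), Gamma^s_tt = (2G F_t - G G_s - F G_t)/(2D), Gamma^t_ss = (2E F_s - E E_t - F E_s)/(2D), Gamma^t_st = (E G_s - F E_t)/(2D), Gamma^t_tt = (E G_t - 2F F_t + F G_s)/(2D); substitute and cancel common factors


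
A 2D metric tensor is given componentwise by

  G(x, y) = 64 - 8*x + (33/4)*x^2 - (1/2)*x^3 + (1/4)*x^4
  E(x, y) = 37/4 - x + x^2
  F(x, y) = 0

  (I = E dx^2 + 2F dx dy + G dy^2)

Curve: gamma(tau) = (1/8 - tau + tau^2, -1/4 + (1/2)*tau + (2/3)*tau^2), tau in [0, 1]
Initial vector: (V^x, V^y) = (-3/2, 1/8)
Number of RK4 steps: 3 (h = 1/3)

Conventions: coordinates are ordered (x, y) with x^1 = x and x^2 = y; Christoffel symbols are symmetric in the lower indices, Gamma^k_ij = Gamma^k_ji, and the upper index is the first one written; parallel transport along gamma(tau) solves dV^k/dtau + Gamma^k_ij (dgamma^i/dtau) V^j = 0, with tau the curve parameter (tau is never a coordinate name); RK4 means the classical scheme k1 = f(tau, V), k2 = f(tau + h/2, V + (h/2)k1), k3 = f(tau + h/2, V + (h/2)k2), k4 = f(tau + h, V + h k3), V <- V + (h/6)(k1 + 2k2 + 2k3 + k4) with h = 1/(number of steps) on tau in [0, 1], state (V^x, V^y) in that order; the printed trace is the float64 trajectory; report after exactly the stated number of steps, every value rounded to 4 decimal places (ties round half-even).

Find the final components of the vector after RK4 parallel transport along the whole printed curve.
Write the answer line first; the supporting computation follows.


Answer: V^x = -1.5355, V^y = 0.0050

gamma'(tau) = (-1 + 2*tau, 1/2 + (4/3)*tau); f(tau, V)^k = -Gamma^k_ij(gamma(tau)) gamma'^i(tau) V^j; h = 1/3; intermediate values shown to 6 dp
curve data and Christoffel symbols at the stage parameters:
  tau = 0.000000: gamma = (0.125000, -0.250000), gamma' = (-1.000000, 0.500000); Gamma_xxx = -0.041026, Gamma_xxy = 0.000000, Gamma_xyy = 0.325962, Gamma_yxx = 0.000000, Gamma_yxy = -0.047198, Gamma_yyy = 0.000000
  tau = 0.166667: gamma = (-0.013889, -0.148148), gamma' = (-0.666667, 0.722222); Gamma_xxx = -0.055471, Gamma_xxy = 0.000000, Gamma_xyy = 0.444159, Gamma_yxx = 0.000000, Gamma_yxy = -0.064180, Gamma_yyy = 0.000000
  tau = 0.333333: gamma = (-0.097222, -0.009259), gamma' = (-0.333333, 0.944444); Gamma_xxx = -0.063828, Gamma_xxy = 0.000000, Gamma_xyy = 0.514032, Gamma_yxx = 0.000000, Gamma_yxy = -0.074158, Gamma_yyy = 0.000000
  tau = 0.500000: gamma = (-0.125000, 0.166667), gamma' = (0.000000, 1.166667); Gamma_xxx = -0.066556, Gamma_xxy = 0.000000, Gamma_xyy = 0.537126, Gamma_yxx = 0.000000, Gamma_yxy = -0.077444, Gamma_yyy = 0.000000
  tau = 0.666667: gamma = (-0.097222, 0.379630), gamma' = (0.333333, 1.388889); Gamma_xxx = -0.063828, Gamma_xxy = 0.000000, Gamma_xyy = 0.514032, Gamma_yxx = 0.000000, Gamma_yxy = -0.074158, Gamma_yyy = 0.000000
  tau = 0.833333: gamma = (-0.013889, 0.629630), gamma' = (0.666667, 1.611111); Gamma_xxx = -0.055471, Gamma_xxy = 0.000000, Gamma_xyy = 0.444159, Gamma_yxx = 0.000000, Gamma_yxy = -0.064180, Gamma_yyy = 0.000000
  tau = 1.000000: gamma = (0.125000, 0.916667), gamma' = (1.000000, 1.833333); Gamma_xxx = -0.041026, Gamma_xxy = 0.000000, Gamma_xyy = 0.325962, Gamma_yxx = 0.000000, Gamma_yxy = -0.047198, Gamma_yyy = 0.000000
step 0: V^x = -1.5000, V^y = 0.1250
step 1: k1 = (0.041166, -0.041298), k2 = (0.017328, -0.074264), k3 = (0.019237, -0.074213), k4 = (-0.016897, -0.107087); V <- V + (h/6)(k1 + 2k2 + 2k3 + k4): V^x = -1.4946, V^y = 0.1003
step 2: k1 = (-0.016874, -0.107157), k2 = (-0.051635, -0.135293), k3 = (-0.048697, -0.135816), k4 = (-0.071401, -0.154252); V <- V + (h/6)(k1 + 2k2 + 2k3 + k4): V^x = -1.5106, V^y = 0.0556
step 3: k1 = (-0.071845, -0.154218), k2 = (-0.077711, -0.156159), k3 = (-0.077515, -0.156274), k4 = (-0.065140, -0.132784); V <- V + (h/6)(k1 + 2k2 + 2k3 + k4): V^x = -1.5355, V^y = 0.0050
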